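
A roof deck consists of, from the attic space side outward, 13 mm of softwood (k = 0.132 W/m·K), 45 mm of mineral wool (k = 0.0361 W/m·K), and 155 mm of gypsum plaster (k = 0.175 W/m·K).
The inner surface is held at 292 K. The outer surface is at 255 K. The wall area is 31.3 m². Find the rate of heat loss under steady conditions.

Model the wall as resistances in series:
R_softwood = L/(kA) = 0.013/(0.132×31.3) = 0.003146 K/W
R_mineral wool = L/(kA) = 0.045/(0.0361×31.3) = 0.03983 K/W
R_gypsum plaster = L/(kA) = 0.155/(0.175×31.3) = 0.0283 K/W
R_total = 0.07127 K/W
Q = ΔT / R_total = 37 / 0.07127

Q ≈ 519 W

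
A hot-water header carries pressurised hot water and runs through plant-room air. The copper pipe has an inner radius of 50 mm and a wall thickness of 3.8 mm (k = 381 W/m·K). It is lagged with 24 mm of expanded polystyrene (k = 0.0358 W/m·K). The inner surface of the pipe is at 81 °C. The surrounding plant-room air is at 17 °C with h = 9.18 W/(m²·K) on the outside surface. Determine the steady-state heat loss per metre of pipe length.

Per-layer cylindrical resistances, series-summed:
R_copper pipe wall = ln(53.8/50)/(2π×381×1) = 3.06×10^-5 K/W
R_expanded polystyrene = ln(77.8/53.8)/(2π×0.0358×1) = 1.64 K/W
R_outer film = 1/(h_o·2πr_oL) = 1/(9.18×2π×0.0778×1) = 0.2228 K/W
R_total = 1.863 K/W
Q = ΔT/R_total = 64/1.863

q′ ≈ 34.4 W/m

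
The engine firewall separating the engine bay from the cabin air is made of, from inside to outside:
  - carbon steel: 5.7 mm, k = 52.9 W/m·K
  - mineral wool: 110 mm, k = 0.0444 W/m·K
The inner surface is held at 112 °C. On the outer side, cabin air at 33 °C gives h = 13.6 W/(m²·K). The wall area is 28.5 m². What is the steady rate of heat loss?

Q ≈ 883 W

Using the resistance-network approach (series):
R_carbon steel = L/(kA) = 0.0057/(52.9×28.5) = 3.781×10^-6 K/W
R_mineral wool = L/(kA) = 0.11/(0.0444×28.5) = 0.08693 K/W
R_outer film = 1/(h_o·A) = 1/(13.6×28.5) = 0.00258 K/W
R_total = 0.08951 K/W
Q = ΔT / R_total = 79 / 0.08951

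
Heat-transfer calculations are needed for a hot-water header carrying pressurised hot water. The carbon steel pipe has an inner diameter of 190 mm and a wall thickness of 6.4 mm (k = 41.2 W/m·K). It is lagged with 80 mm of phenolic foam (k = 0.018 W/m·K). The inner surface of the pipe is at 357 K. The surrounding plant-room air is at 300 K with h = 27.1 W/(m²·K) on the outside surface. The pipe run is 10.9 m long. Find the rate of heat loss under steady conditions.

Q ≈ 120 W

Per-layer cylindrical resistances, series-summed:
R_carbon steel pipe wall = ln(101.4/95)/(2π×41.2×10.9) = 2.311×10^-5 K/W
R_phenolic foam = ln(181.4/101.4)/(2π×0.018×10.9) = 0.4718 K/W
R_outer film = 1/(h_o·2πr_oL) = 1/(27.1×2π×0.1814×10.9) = 0.00297 K/W
R_total = 0.4748 K/W
Q = ΔT/R_total = 57/0.4748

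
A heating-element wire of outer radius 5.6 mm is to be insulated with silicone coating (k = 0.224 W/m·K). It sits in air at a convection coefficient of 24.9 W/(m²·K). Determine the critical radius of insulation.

For a cylinder r_cr = k/h = 0.224/24.9
r_cr = 9 mm; since the bare radius (5.6 mm) is below r_cr, adding a thin layer of insulation will *increase* heat loss.

r_cr ≈ 9 mm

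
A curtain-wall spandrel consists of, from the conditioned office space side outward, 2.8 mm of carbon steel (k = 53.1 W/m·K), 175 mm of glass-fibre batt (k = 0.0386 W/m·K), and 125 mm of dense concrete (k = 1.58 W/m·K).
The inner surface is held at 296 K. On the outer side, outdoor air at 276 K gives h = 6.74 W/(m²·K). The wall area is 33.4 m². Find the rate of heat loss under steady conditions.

Model the wall as resistances in series:
R_carbon steel = L/(kA) = 0.0028/(53.1×33.4) = 1.579×10^-6 K/W
R_glass-fibre batt = L/(kA) = 0.175/(0.0386×33.4) = 0.1357 K/W
R_dense concrete = L/(kA) = 0.125/(1.58×33.4) = 0.002369 K/W
R_outer film = 1/(h_o·A) = 1/(6.74×33.4) = 0.004442 K/W
R_total = 0.1426 K/W
Q = ΔT / R_total = 20 / 0.1426

Q ≈ 140 W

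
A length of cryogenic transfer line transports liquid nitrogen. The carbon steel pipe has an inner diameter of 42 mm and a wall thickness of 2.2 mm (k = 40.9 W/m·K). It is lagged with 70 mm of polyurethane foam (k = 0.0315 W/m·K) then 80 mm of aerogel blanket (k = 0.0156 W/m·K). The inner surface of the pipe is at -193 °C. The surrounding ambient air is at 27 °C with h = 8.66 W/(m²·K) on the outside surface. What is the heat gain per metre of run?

q′ ≈ 16.4 W/m

Per-layer cylindrical resistances, series-summed:
R_carbon steel pipe wall = ln(23.2/21)/(2π×40.9×1) = 3.877×10^-4 K/W
R_polyurethane foam = ln(93.2/23.2)/(2π×0.0315×1) = 7.026 K/W
R_aerogel blanket = ln(173.2/93.2)/(2π×0.0156×1) = 6.322 K/W
R_outer film = 1/(h_o·2πr_oL) = 1/(8.66×2π×0.1732×1) = 0.1061 K/W
R_total = 13.45 K/W
Q = ΔT/R_total = 220/13.45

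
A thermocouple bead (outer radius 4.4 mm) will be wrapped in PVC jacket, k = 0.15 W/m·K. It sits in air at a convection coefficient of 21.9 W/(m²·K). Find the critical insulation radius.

r_cr ≈ 13.7 mm

For a sphere r_cr = 2k/h = 2×0.15/21.9
r_cr = 13.7 mm; since the bare radius (4.4 mm) is below r_cr, adding a thin layer of insulation will *increase* heat loss.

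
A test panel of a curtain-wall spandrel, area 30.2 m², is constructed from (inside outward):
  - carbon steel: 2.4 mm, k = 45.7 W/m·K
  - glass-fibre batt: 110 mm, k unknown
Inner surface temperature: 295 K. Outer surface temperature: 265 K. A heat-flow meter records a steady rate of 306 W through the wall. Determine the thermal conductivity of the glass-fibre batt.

k ≈ 0.0372 W/(m·K)

Series thermal resistances:
R_carbon steel = L/(kA) = 0.0024/(45.7×30.2) = 1.739×10^-6 K/W
Sum of known resistances R_other = 1.739×10^-6 K/W
Total R = ΔT/Q = 30/306 = 0.09804 K/W
R_glass-fibre batt = R_total − R_other = 0.09804 K/W
k = L/(R·A) = 0.11/(0.09804×30.2)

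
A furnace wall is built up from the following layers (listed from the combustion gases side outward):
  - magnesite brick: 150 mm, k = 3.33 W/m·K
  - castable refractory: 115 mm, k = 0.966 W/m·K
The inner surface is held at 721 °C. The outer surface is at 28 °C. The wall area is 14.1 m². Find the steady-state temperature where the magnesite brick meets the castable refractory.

Series thermal resistances:
R_magnesite brick = L/(kA) = 0.15/(3.33×14.1) = 0.003195 K/W
R_castable refractory = L/(kA) = 0.115/(0.966×14.1) = 0.008443 K/W
R_total = 0.01164 K/W;  Q = ΔT/R_total = 693/0.01164 = 59550 W
T_interface = T_inner − Q·ΣR(inner→interface) = 721 − 59500×0.003195

T ≈ 531 °C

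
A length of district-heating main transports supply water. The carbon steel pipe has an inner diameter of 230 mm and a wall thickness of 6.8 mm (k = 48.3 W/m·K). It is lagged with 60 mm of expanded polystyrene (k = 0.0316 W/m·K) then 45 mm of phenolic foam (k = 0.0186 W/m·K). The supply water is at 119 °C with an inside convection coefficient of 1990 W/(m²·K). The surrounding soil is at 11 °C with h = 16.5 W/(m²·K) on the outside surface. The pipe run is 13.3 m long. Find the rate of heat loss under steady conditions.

Radial resistances (cylindrical: R_cond = ln(r_o/r_i)/(2πkL), R_conv = 1/(h·2πrL)):
R_inner film = 1/(h_i·2πr₁L) = 1/(1990×2π×0.115×13.3) = 5.229×10^-5 K/W
R_carbon steel pipe wall = ln(121.8/115)/(2π×48.3×13.3) = 1.423×10^-5 K/W
R_expanded polystyrene = ln(181.8/121.8)/(2π×0.0316×13.3) = 0.1517 K/W
R_phenolic foam = ln(226.8/181.8)/(2π×0.0186×13.3) = 0.1423 K/W
R_outer film = 1/(h_o·2πr_oL) = 1/(16.5×2π×0.2268×13.3) = 0.003198 K/W
R_total = 0.2972 K/W
Q = ΔT/R_total = 108/0.2972

Q ≈ 363 W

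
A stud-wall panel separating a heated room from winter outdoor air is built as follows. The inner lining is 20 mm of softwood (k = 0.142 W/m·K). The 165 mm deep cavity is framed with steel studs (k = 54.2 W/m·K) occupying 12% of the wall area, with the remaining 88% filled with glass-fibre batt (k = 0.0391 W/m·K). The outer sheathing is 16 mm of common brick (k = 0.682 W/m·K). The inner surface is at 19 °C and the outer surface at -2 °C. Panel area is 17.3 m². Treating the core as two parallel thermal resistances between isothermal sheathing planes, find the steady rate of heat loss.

Sheathing layers in series; stud and cavity paths in parallel between them.
R_inner = 0.02/(0.142×17.3) = 0.008141 K/W
R_stud  = 0.165/(54.2×0.12×17.3) = 0.001466 K/W
R_cav   = 0.165/(0.0391×0.88×17.3) = 0.2772 K/W
1/R_core = 1/R_stud + 1/R_cav → R_core = 0.001459 K/W
R_outer = 0.016/(0.682×17.3) = 0.001356 K/W
R_total = 0.01096 K/W
Q = ΔT/R_total = 21/0.01096

Q ≈ 1920 W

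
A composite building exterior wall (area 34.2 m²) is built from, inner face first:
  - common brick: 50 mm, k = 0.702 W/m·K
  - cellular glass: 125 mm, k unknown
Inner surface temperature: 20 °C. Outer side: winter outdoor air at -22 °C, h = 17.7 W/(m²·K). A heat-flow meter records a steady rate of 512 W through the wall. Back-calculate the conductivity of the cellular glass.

Series thermal resistances:
R_common brick = L/(kA) = 0.05/(0.702×34.2) = 0.002083 K/W
R_outer film = 1/(h_o·A) = 1/(17.7×34.2) = 0.001652 K/W
Sum of known resistances R_other = 0.003735 K/W
Total R = ΔT/Q = 42/512 = 0.08203 K/W
R_cellular glass = R_total − R_other = 0.0783 K/W
k = L/(R·A) = 0.125/(0.0783×34.2)

k ≈ 0.0467 W/(m·K)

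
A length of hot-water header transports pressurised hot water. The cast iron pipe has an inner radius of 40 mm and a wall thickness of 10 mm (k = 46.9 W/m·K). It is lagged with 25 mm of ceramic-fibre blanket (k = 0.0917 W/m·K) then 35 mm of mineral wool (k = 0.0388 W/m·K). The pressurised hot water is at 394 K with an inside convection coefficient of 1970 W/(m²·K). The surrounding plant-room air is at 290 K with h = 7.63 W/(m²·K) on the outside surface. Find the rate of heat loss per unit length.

Cylindrical conduction, so R = ln(r₂/r₁)/(2πkL) per layer, in series:
R_inner film = 1/(h_i·2πr₁L) = 1/(1970×2π×0.04×1) = 0.00202 K/W
R_cast iron pipe wall = ln(50/40)/(2π×46.9×1) = 7.572×10^-4 K/W
R_ceramic-fibre blanket = ln(75/50)/(2π×0.0917×1) = 0.7037 K/W
R_mineral wool = ln(110/75)/(2π×0.0388×1) = 1.571 K/W
R_outer film = 1/(h_o·2πr_oL) = 1/(7.63×2π×0.11×1) = 0.1896 K/W
R_total = 2.467 K/W
Q = ΔT/R_total = 104/2.467

q′ ≈ 42.2 W/m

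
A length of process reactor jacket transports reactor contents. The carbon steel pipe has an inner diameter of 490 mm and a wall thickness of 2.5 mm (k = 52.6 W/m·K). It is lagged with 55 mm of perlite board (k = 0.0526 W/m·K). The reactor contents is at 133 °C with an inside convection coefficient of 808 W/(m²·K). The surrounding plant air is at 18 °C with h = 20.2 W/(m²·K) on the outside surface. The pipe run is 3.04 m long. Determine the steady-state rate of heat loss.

For a radial system each layer contributes R = ln(r_out/r_in)/(2πkL); films add R = 1/(hA).
R_inner film = 1/(h_i·2πr₁L) = 1/(808×2π×0.245×3.04) = 2.645×10^-4 K/W
R_carbon steel pipe wall = ln(247.5/245)/(2π×52.6×3.04) = 1.01×10^-5 K/W
R_perlite board = ln(302.5/247.5)/(2π×0.0526×3.04) = 0.1997 K/W
R_outer film = 1/(h_o·2πr_oL) = 1/(20.2×2π×0.3025×3.04) = 0.008568 K/W
R_total = 0.2086 K/W
Q = ΔT/R_total = 115/0.2086

Q ≈ 551 W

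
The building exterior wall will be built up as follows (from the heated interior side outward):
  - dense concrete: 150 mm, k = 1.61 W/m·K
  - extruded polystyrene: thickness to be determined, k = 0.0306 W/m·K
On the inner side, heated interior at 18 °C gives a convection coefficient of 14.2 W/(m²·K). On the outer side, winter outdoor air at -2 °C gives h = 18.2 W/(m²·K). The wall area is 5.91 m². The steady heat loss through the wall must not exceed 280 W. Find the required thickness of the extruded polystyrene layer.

L ≈ 6.23 mm

Thermal resistances in series:
R_inner film = 1/(h_i·A) = 1/(14.2×5.91) = 0.01192 K/W
R_dense concrete = L/(kA) = 0.15/(1.61×5.91) = 0.01576 K/W
R_outer film = 1/(h_o·A) = 1/(18.2×5.91) = 0.009297 K/W
Sum of the known resistances R_other = 0.03698 K/W
Required total resistance R_tot = ΔT/Q_allow = 20/280 = 0.07143 K/W
R_extruded polystyrene = R_tot − R_other = 0.03445 K/W
L = R·k·A = 0.03445×0.0306×5.91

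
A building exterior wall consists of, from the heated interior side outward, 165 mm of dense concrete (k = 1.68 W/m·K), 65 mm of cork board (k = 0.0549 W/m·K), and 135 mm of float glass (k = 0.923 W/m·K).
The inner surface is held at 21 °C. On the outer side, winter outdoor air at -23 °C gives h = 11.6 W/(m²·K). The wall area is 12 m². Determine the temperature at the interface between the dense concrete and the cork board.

Model the wall as resistances in series:
R_dense concrete = L/(kA) = 0.165/(1.68×12) = 0.008185 K/W
R_cork board = L/(kA) = 0.065/(0.0549×12) = 0.09866 K/W
R_float glass = L/(kA) = 0.135/(0.923×12) = 0.01219 K/W
R_outer film = 1/(h_o·A) = 1/(11.6×12) = 0.007184 K/W
R_total = 0.1262 K/W;  Q = ΔT/R_total = 44/0.1262 = 348.6 W
T_interface = T_inner − Q·ΣR(inner→interface) = 21 − 349×0.008185

T ≈ 18.1 °C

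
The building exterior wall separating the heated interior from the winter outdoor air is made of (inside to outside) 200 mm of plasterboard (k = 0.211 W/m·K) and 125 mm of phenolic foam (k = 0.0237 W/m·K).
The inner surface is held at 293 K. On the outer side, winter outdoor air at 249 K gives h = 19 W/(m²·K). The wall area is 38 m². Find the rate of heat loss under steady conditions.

Q ≈ 266 W

Using the resistance-network approach (series):
R_plasterboard = L/(kA) = 0.2/(0.211×38) = 0.02494 K/W
R_phenolic foam = L/(kA) = 0.125/(0.0237×38) = 0.1388 K/W
R_outer film = 1/(h_o·A) = 1/(19×38) = 0.001385 K/W
R_total = 0.1651 K/W
Q = ΔT / R_total = 44 / 0.1651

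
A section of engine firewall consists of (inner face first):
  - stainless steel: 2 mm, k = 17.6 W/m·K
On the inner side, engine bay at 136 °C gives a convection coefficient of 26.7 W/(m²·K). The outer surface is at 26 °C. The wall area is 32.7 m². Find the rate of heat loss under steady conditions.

Q ≈ 95700 W

Treating each layer as a thermal resistance in series:
R_inner film = 1/(h_i·A) = 1/(26.7×32.7) = 0.001145 K/W
R_stainless steel = L/(kA) = 0.002/(17.6×32.7) = 3.475×10^-6 K/W
R_total = 0.001149 K/W
Q = ΔT / R_total = 110 / 0.001149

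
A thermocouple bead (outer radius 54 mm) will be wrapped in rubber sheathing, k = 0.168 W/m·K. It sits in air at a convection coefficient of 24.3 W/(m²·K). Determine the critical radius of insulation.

For a sphere r_cr = 2k/h = 2×0.168/24.3
r_cr = 13.8 mm; since the bare radius (54 mm) is above r_cr, any added insulation will reduce heat loss.

r_cr ≈ 13.8 mm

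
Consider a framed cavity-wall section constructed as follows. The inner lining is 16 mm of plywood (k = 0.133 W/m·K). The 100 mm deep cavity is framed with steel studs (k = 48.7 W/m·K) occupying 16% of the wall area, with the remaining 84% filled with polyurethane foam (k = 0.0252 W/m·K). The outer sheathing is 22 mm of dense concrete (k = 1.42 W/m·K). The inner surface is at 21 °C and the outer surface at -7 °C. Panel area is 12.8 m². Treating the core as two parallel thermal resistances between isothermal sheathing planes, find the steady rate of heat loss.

Sheathing layers in series; stud and cavity paths in parallel between them.
R_inner = 0.016/(0.133×12.8) = 0.009398 K/W
R_stud  = 0.1/(48.7×0.16×12.8) = 0.001003 K/W
R_cav   = 0.1/(0.0252×0.84×12.8) = 0.3691 K/W
1/R_core = 1/R_stud + 1/R_cav → R_core = 9.999×10^-4 K/W
R_outer = 0.022/(1.42×12.8) = 0.00121 K/W
R_total = 0.01161 K/W
Q = ΔT/R_total = 28/0.01161

Q ≈ 2410 W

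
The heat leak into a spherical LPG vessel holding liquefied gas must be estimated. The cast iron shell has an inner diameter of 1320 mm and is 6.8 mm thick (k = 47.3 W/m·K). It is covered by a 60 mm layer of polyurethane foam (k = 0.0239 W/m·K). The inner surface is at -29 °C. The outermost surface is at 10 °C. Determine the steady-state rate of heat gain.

Each spherical layer contributes R = (1/r_i − 1/r_o)/(4πk):
R_cast iron shell = (1/0.66 − 1/0.6668)/(4π×47.3) = 2.6×10^-5 K/W
R_polyurethane foam = (1/0.6668 − 1/0.7268)/(4π×0.0239) = 0.4122 K/W
R_total = 0.4122 K/W
Q = ΔT/R_total = 39/0.4122

Q ≈ 94.6 W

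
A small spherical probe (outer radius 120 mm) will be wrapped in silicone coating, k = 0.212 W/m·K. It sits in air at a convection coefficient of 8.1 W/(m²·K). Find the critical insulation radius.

r_cr ≈ 52.3 mm

For a sphere r_cr = 2k/h = 2×0.212/8.1
r_cr = 52.3 mm; since the bare radius (120 mm) is above r_cr, any added insulation will reduce heat loss.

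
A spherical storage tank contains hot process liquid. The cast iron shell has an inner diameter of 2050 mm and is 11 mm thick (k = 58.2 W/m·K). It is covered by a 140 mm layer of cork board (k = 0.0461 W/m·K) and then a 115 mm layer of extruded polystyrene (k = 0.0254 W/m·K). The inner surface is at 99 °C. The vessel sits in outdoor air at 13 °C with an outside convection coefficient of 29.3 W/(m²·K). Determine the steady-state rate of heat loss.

Q ≈ 197 W

Each spherical layer contributes R = (1/r_i − 1/r_o)/(4πk):
R_cast iron shell = (1/1.025 − 1/1.036)/(4π×58.2) = 1.416×10^-5 K/W
R_cork board = (1/1.036 − 1/1.176)/(4π×0.0461) = 0.1984 K/W
R_extruded polystyrene = (1/1.176 − 1/1.291)/(4π×0.0254) = 0.2373 K/W
R_outer film = 1/(h·4πr_o²) = 1/(29.3×4π×1.291²) = 0.00163 K/W
R_total = 0.4373 K/W
Q = ΔT/R_total = 86/0.4373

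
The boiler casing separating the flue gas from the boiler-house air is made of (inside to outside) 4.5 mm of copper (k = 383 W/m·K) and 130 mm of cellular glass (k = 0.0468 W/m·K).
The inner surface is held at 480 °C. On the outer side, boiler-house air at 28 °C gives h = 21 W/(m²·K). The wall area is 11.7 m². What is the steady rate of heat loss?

Q ≈ 1870 W

Treating each layer as a thermal resistance in series:
R_copper = L/(kA) = 0.0045/(383×11.7) = 1.004×10^-6 K/W
R_cellular glass = L/(kA) = 0.13/(0.0468×11.7) = 0.2374 K/W
R_outer film = 1/(h_o·A) = 1/(21×11.7) = 0.00407 K/W
R_total = 0.2415 K/W
Q = ΔT / R_total = 452 / 0.2415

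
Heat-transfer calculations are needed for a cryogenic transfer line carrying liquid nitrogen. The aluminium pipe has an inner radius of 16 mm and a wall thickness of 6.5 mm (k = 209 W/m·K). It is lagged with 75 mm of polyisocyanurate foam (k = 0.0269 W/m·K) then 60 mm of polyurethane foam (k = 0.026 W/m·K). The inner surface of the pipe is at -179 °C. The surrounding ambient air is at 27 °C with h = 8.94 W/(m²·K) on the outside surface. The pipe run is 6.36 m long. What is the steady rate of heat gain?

For a radial system each layer contributes R = ln(r_out/r_in)/(2πkL); films add R = 1/(hA).
R_aluminium pipe wall = ln(22.5/16)/(2π×209×6.36) = 4.082×10^-5 K/W
R_polyisocyanurate foam = ln(97.5/22.5)/(2π×0.0269×6.36) = 1.364 K/W
R_polyurethane foam = ln(157.5/97.5)/(2π×0.026×6.36) = 0.4616 K/W
R_outer film = 1/(h_o·2πr_oL) = 1/(8.94×2π×0.1575×6.36) = 0.01777 K/W
R_total = 1.843 K/W
Q = ΔT/R_total = 206/1.843

Q ≈ 112 W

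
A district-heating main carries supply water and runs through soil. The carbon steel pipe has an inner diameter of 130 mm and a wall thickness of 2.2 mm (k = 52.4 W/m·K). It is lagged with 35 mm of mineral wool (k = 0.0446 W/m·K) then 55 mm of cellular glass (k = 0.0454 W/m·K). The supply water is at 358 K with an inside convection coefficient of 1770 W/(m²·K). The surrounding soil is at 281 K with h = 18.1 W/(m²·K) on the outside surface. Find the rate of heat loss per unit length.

Treating each annulus and film as a series resistance:
R_inner film = 1/(h_i·2πr₁L) = 1/(1770×2π×0.065×1) = 0.001383 K/W
R_carbon steel pipe wall = ln(67.2/65)/(2π×52.4×1) = 1.011×10^-4 K/W
R_mineral wool = ln(102.2/67.2)/(2π×0.0446×1) = 1.496 K/W
R_cellular glass = ln(157.2/102.2)/(2π×0.0454×1) = 1.509 K/W
R_outer film = 1/(h_o·2πr_oL) = 1/(18.1×2π×0.1572×1) = 0.05594 K/W
R_total = 3.063 K/W
Q = ΔT/R_total = 77/3.063

q′ ≈ 25.1 W/m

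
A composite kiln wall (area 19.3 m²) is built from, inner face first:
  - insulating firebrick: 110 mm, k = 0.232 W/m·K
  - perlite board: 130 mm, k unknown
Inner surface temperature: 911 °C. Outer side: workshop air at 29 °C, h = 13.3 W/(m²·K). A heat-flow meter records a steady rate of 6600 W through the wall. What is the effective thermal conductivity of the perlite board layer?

k ≈ 0.064 W/(m·K)

Thermal resistances in series:
R_insulating firebrick = L/(kA) = 0.11/(0.232×19.3) = 0.02457 K/W
R_outer film = 1/(h_o·A) = 1/(13.3×19.3) = 0.003896 K/W
Sum of known resistances R_other = 0.02846 K/W
Total R = ΔT/Q = 882/6600 = 0.1336 K/W
R_perlite board = R_total − R_other = 0.1052 K/W
k = L/(R·A) = 0.13/(0.1052×19.3)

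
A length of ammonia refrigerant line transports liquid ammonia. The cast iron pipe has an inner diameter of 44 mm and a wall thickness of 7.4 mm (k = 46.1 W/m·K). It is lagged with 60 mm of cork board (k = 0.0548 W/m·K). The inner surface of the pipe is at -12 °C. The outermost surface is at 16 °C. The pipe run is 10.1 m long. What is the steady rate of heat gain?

Q ≈ 87.5 W

Radial resistances (cylindrical: R_cond = ln(r_o/r_i)/(2πkL), R_conv = 1/(h·2πrL)):
R_cast iron pipe wall = ln(29.4/22)/(2π×46.1×10.1) = 9.911×10^-5 K/W
R_cork board = ln(89.4/29.4)/(2π×0.0548×10.1) = 0.3198 K/W
R_total = 0.3199 K/W
Q = ΔT/R_total = 28/0.3199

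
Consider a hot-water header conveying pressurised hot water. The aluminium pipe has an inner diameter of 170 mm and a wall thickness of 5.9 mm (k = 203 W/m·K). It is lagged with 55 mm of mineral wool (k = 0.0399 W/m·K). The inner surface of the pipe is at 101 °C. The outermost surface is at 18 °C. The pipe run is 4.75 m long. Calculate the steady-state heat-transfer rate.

Q ≈ 209 W

Treating each annulus and film as a series resistance:
R_aluminium pipe wall = ln(90.9/85)/(2π×203×4.75) = 1.108×10^-5 K/W
R_mineral wool = ln(145.9/90.9)/(2π×0.0399×4.75) = 0.3973 K/W
R_total = 0.3974 K/W
Q = ΔT/R_total = 83/0.3974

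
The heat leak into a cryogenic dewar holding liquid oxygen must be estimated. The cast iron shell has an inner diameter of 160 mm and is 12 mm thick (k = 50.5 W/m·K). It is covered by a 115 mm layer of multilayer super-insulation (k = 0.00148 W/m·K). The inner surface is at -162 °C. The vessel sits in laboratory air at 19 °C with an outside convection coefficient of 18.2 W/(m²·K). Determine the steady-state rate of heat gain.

Q ≈ 0.557 W

Spherical conduction: R = (1/r_in − 1/r_out)/(4πk) per layer; series-sum.
R_cast iron shell = (1/0.08 − 1/0.092)/(4π×50.5) = 0.002569 K/W
R_multilayer super-insulation = (1/0.092 − 1/0.207)/(4π×0.00148) = 324.7 K/W
R_outer film = 1/(h·4πr_o²) = 1/(18.2×4π×0.207²) = 0.102 K/W
R_total = 324.8 K/W
Q = ΔT/R_total = 181/324.8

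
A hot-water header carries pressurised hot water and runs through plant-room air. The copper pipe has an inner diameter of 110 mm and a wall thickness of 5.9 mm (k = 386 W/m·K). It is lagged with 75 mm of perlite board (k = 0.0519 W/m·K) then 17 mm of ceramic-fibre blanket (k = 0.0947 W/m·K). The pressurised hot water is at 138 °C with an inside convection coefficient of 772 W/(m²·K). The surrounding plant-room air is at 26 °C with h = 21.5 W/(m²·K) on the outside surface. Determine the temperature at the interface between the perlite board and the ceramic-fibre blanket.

Per-layer cylindrical resistances, series-summed:
R_inner film = 1/(h_i·2πr₁L) = 1/(772×2π×0.055×1) = 0.003748 K/W
R_copper pipe wall = ln(60.9/55)/(2π×386×1) = 4.202×10^-5 K/W
R_perlite board = ln(135.9/60.9)/(2π×0.0519×1) = 2.461 K/W
R_ceramic-fibre blanket = ln(152.9/135.9)/(2π×0.0947×1) = 0.1981 K/W
R_outer film = 1/(h_o·2πr_oL) = 1/(21.5×2π×0.1529×1) = 0.04841 K/W
R_total = 2.712 K/W
Q = ΔT/R_total = 112/2.712
Q = 41.3 W/m
T_interface = T_inner − Q·ΣR(inner→interface) = 138 − 41.3×2.465

T ≈ 36.2 °C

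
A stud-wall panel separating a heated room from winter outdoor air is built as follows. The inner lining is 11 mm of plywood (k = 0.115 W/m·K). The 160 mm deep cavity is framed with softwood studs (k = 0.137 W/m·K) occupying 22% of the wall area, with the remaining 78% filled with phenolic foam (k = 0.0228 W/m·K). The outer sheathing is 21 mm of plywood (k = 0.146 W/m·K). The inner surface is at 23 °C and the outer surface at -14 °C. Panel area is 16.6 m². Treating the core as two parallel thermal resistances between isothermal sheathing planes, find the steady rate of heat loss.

Q ≈ 172 W

Sheathing layers in series; stud and cavity paths in parallel between them.
R_inner = 0.011/(0.115×16.6) = 0.005762 K/W
R_stud  = 0.16/(0.137×0.22×16.6) = 0.3198 K/W
R_cav   = 0.16/(0.0228×0.78×16.6) = 0.542 K/W
1/R_core = 1/R_stud + 1/R_cav → R_core = 0.2011 K/W
R_outer = 0.021/(0.146×16.6) = 0.008665 K/W
R_total = 0.2155 K/W
Q = ΔT/R_total = 37/0.2155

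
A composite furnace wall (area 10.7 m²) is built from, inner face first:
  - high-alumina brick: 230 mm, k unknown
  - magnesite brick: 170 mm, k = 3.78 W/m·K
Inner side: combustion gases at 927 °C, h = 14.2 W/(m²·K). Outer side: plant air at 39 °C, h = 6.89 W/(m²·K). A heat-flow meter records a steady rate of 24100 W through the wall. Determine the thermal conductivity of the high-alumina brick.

Model the wall as resistances in series:
R_inner film = 1/(h_i·A) = 1/(14.2×10.7) = 0.006582 K/W
R_magnesite brick = L/(kA) = 0.17/(3.78×10.7) = 0.004203 K/W
R_outer film = 1/(h_o·A) = 1/(6.89×10.7) = 0.01356 K/W
Sum of known resistances R_other = 0.02435 K/W
Total R = ΔT/Q = 888/24100 = 0.03685 K/W
R_high-alumina brick = R_total − R_other = 0.0125 K/W
k = L/(R·A) = 0.23/(0.0125×10.7)

k ≈ 1.72 W/(m·K)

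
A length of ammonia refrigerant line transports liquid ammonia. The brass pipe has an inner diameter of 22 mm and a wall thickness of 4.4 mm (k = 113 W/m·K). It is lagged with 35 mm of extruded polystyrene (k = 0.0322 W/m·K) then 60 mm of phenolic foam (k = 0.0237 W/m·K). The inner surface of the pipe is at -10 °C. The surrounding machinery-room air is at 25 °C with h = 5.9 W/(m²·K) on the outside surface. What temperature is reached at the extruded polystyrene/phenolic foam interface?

Treating each annulus and film as a series resistance:
R_brass pipe wall = ln(15.4/11)/(2π×113×1) = 4.739×10^-4 K/W
R_extruded polystyrene = ln(50.4/15.4)/(2π×0.0322×1) = 5.86 K/W
R_phenolic foam = ln(110.4/50.4)/(2π×0.0237×1) = 5.266 K/W
R_outer film = 1/(h_o·2πr_oL) = 1/(5.9×2π×0.1104×1) = 0.2443 K/W
R_total = 11.37 K/W
Q = ΔT/R_total = 35/11.37
Q = 3.08 W/m
T_interface = T_inner + Q·ΣR(inner→interface) = -10 + 3.08×5.861

T ≈ 8.04 °C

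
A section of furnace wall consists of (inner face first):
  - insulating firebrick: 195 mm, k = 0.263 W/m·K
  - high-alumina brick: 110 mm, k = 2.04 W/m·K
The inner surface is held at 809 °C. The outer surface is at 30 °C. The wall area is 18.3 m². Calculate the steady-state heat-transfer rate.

Thermal resistances in series:
R_insulating firebrick = L/(kA) = 0.195/(0.263×18.3) = 0.04052 K/W
R_high-alumina brick = L/(kA) = 0.11/(2.04×18.3) = 0.002947 K/W
R_total = 0.04346 K/W
Q = ΔT / R_total = 779 / 0.04346

Q ≈ 17900 W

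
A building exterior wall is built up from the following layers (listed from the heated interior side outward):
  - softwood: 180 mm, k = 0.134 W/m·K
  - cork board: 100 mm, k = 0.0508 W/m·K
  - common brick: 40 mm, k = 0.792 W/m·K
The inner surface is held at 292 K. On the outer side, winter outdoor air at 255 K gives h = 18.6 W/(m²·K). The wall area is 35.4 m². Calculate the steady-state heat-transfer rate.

Q ≈ 383 W

Series thermal resistances:
R_softwood = L/(kA) = 0.18/(0.134×35.4) = 0.03795 K/W
R_cork board = L/(kA) = 0.1/(0.0508×35.4) = 0.05561 K/W
R_common brick = L/(kA) = 0.04/(0.792×35.4) = 0.001427 K/W
R_outer film = 1/(h_o·A) = 1/(18.6×35.4) = 0.001519 K/W
R_total = 0.0965 K/W
Q = ΔT / R_total = 37 / 0.0965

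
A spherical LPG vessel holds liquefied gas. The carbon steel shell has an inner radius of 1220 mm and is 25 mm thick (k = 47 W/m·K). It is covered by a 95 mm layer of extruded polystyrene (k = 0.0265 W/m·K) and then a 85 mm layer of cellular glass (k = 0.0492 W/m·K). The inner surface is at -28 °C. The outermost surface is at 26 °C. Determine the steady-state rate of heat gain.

Radial (spherical) resistances in series:
R_carbon steel shell = (1/1.22 − 1/1.245)/(4π×47) = 2.787×10^-5 K/W
R_extruded polystyrene = (1/1.245 − 1/1.34)/(4π×0.0265) = 0.171 K/W
R_cellular glass = (1/1.34 − 1/1.425)/(4π×0.0492) = 0.072 K/W
R_total = 0.243 K/W
Q = ΔT/R_total = 54/0.243

Q ≈ 222 W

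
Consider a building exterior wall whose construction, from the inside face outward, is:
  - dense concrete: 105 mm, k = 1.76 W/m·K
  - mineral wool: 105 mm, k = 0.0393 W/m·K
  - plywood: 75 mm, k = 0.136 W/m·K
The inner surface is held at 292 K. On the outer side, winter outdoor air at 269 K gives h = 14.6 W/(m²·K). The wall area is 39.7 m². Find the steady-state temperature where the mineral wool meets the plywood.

T ≈ 273 K

Treating each layer as a thermal resistance in series:
R_dense concrete = L/(kA) = 0.105/(1.76×39.7) = 0.001503 K/W
R_mineral wool = L/(kA) = 0.105/(0.0393×39.7) = 0.0673 K/W
R_plywood = L/(kA) = 0.075/(0.136×39.7) = 0.01389 K/W
R_outer film = 1/(h_o·A) = 1/(14.6×39.7) = 0.001725 K/W
R_total = 0.08442 K/W;  Q = ΔT/R_total = 23/0.08442 = 272.5 W
T_interface = T_inner − Q·ΣR(inner→interface) = 292 − 272×0.0688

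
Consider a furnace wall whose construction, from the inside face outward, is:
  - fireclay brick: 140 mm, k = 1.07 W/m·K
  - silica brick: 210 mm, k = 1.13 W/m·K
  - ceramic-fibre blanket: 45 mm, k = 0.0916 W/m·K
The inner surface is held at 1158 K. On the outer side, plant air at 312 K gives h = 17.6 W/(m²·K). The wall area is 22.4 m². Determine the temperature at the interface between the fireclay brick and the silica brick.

Using the resistance-network approach (series):
R_fireclay brick = L/(kA) = 0.14/(1.07×22.4) = 0.005841 K/W
R_silica brick = L/(kA) = 0.21/(1.13×22.4) = 0.008296 K/W
R_ceramic-fibre blanket = L/(kA) = 0.045/(0.0916×22.4) = 0.02193 K/W
R_outer film = 1/(h_o·A) = 1/(17.6×22.4) = 0.002537 K/W
R_total = 0.03861 K/W;  Q = ΔT/R_total = 846/0.03861 = 21910 W
T_interface = T_inner − Q·ΣR(inner→interface) = 1158 − 21900×0.005841

T ≈ 1030 K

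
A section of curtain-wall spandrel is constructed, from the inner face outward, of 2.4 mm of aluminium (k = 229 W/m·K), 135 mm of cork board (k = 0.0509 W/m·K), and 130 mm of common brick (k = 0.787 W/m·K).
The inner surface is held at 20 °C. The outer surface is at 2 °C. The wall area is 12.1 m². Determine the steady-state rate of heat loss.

Q ≈ 77.3 W

Treating each layer as a thermal resistance in series:
R_aluminium = L/(kA) = 0.0024/(229×12.1) = 8.661×10^-7 K/W
R_cork board = L/(kA) = 0.135/(0.0509×12.1) = 0.2192 K/W
R_common brick = L/(kA) = 0.13/(0.787×12.1) = 0.01365 K/W
R_total = 0.2328 K/W
Q = ΔT / R_total = 18 / 0.2328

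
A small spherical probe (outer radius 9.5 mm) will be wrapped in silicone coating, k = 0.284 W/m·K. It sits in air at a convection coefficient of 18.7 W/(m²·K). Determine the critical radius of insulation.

r_cr ≈ 30.4 mm

For a sphere r_cr = 2k/h = 2×0.284/18.7
r_cr = 30.4 mm; since the bare radius (9.5 mm) is below r_cr, adding a thin layer of insulation will *increase* heat loss.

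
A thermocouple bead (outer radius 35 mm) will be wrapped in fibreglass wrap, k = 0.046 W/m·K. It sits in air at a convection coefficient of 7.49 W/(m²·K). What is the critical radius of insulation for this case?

For a sphere r_cr = 2k/h = 2×0.046/7.49
r_cr = 12.3 mm; since the bare radius (35 mm) is above r_cr, any added insulation will reduce heat loss.

r_cr ≈ 12.3 mm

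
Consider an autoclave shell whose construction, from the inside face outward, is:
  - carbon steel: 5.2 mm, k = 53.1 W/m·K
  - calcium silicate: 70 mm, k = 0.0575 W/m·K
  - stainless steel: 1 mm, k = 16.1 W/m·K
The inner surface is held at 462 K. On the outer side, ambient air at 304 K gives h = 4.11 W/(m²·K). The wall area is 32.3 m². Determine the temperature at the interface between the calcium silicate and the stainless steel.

Thermal resistances in series:
R_carbon steel = L/(kA) = 0.0052/(53.1×32.3) = 3.032×10^-6 K/W
R_calcium silicate = L/(kA) = 0.07/(0.0575×32.3) = 0.03769 K/W
R_stainless steel = L/(kA) = 0.001/(16.1×32.3) = 1.923×10^-6 K/W
R_outer film = 1/(h_o·A) = 1/(4.11×32.3) = 0.007533 K/W
R_total = 0.04523 K/W;  Q = ΔT/R_total = 158/0.04523 = 3493 W
T_interface = T_inner − Q·ΣR(inner→interface) = 462 − 3490×0.03769

T ≈ 330 K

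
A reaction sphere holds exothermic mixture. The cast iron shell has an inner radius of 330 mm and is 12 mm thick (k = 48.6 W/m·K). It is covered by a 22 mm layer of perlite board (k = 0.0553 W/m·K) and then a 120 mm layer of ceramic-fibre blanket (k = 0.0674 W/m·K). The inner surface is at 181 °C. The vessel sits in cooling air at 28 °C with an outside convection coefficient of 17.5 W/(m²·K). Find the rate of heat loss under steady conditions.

Q ≈ 142 W

Spherical conduction: R = (1/r_in − 1/r_out)/(4πk) per layer; series-sum.
R_cast iron shell = (1/0.33 − 1/0.342)/(4π×48.6) = 1.741×10^-4 K/W
R_perlite board = (1/0.342 − 1/0.364)/(4π×0.0553) = 0.2543 K/W
R_ceramic-fibre blanket = (1/0.364 − 1/0.484)/(4π×0.0674) = 0.8042 K/W
R_outer film = 1/(h·4πr_o²) = 1/(17.5×4π×0.484²) = 0.01941 K/W
R_total = 1.078 K/W
Q = ΔT/R_total = 153/1.078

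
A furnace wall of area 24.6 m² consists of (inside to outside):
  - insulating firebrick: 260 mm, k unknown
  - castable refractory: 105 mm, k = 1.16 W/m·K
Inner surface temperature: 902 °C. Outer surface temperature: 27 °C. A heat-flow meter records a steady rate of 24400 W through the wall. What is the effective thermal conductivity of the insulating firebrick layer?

Treating each layer as a thermal resistance in series:
R_castable refractory = L/(kA) = 0.105/(1.16×24.6) = 0.00368 K/W
Sum of known resistances R_other = 0.00368 K/W
Total R = ΔT/Q = 875/24400 = 0.03586 K/W
R_insulating firebrick = R_total − R_other = 0.03218 K/W
k = L/(R·A) = 0.26/(0.03218×24.6)

k ≈ 0.328 W/(m·K)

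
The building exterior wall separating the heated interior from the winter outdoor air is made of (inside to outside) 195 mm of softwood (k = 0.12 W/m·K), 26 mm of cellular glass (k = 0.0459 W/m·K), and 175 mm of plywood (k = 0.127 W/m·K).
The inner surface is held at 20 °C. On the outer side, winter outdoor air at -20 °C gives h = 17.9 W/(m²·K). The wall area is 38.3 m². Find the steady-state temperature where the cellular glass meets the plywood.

Using the resistance-network approach (series):
R_softwood = L/(kA) = 0.195/(0.12×38.3) = 0.04243 K/W
R_cellular glass = L/(kA) = 0.026/(0.0459×38.3) = 0.01479 K/W
R_plywood = L/(kA) = 0.175/(0.127×38.3) = 0.03598 K/W
R_outer film = 1/(h_o·A) = 1/(17.9×38.3) = 0.001459 K/W
R_total = 0.09465 K/W;  Q = ΔT/R_total = 40/0.09465 = 422.6 W
T_interface = T_inner − Q·ΣR(inner→interface) = 20 − 423×0.05722

T ≈ -4.18 °C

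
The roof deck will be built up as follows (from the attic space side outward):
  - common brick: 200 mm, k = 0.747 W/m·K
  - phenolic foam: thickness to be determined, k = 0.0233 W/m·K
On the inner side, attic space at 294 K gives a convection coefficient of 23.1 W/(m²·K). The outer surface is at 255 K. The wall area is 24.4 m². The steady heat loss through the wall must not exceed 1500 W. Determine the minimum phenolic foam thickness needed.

Treating each layer as a thermal resistance in series:
R_inner film = 1/(h_i·A) = 1/(23.1×24.4) = 0.001774 K/W
R_common brick = L/(kA) = 0.2/(0.747×24.4) = 0.01097 K/W
Sum of the known resistances R_other = 0.01275 K/W
Required total resistance R_tot = ΔT/Q_allow = 39/1500 = 0.026 K/W
R_phenolic foam = R_tot − R_other = 0.01325 K/W
L = R·k·A = 0.01325×0.0233×24.4

L ≈ 7.53 mm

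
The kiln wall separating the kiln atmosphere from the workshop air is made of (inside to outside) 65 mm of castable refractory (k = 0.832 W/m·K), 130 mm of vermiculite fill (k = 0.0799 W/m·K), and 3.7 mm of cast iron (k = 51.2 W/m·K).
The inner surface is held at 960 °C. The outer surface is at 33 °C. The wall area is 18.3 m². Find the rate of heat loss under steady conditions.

Q ≈ 9950 W

Using the resistance-network approach (series):
R_castable refractory = L/(kA) = 0.065/(0.832×18.3) = 0.004269 K/W
R_vermiculite fill = L/(kA) = 0.13/(0.0799×18.3) = 0.08891 K/W
R_cast iron = L/(kA) = 0.0037/(51.2×18.3) = 3.949×10^-6 K/W
R_total = 0.09318 K/W
Q = ΔT / R_total = 927 / 0.09318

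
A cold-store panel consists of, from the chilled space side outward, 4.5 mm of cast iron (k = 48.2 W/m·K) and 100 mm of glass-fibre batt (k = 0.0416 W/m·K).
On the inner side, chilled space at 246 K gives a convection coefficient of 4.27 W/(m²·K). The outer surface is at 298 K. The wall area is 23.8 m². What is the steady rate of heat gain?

Q ≈ 469 W

Thermal resistances in series:
R_inner film = 1/(h_i·A) = 1/(4.27×23.8) = 0.00984 K/W
R_cast iron = L/(kA) = 0.0045/(48.2×23.8) = 3.923×10^-6 K/W
R_glass-fibre batt = L/(kA) = 0.1/(0.0416×23.8) = 0.101 K/W
R_total = 0.1108 K/W
Q = ΔT / R_total = 52 / 0.1108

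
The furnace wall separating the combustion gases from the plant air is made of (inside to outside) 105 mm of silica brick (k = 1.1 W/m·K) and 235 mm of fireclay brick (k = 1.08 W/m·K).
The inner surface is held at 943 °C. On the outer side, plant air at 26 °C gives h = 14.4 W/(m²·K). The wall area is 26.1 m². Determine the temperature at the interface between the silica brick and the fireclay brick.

T ≈ 714 °C

Series thermal resistances:
R_silica brick = L/(kA) = 0.105/(1.1×26.1) = 0.003657 K/W
R_fireclay brick = L/(kA) = 0.235/(1.08×26.1) = 0.008337 K/W
R_outer film = 1/(h_o·A) = 1/(14.4×26.1) = 0.002661 K/W
R_total = 0.01465 K/W;  Q = ΔT/R_total = 917/0.01465 = 62570 W
T_interface = T_inner − Q·ΣR(inner→interface) = 943 − 62600×0.003657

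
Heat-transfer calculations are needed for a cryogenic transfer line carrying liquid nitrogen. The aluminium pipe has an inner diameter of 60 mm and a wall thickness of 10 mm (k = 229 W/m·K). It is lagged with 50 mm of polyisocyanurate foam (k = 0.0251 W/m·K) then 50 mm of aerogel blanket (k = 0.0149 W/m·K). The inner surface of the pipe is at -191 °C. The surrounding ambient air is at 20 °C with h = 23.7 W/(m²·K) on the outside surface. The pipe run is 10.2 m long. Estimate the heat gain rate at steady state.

Treating each annulus and film as a series resistance:
R_aluminium pipe wall = ln(40/30)/(2π×229×10.2) = 1.96×10^-5 K/W
R_polyisocyanurate foam = ln(90/40)/(2π×0.0251×10.2) = 0.5041 K/W
R_aerogel blanket = ln(140/90)/(2π×0.0149×10.2) = 0.4627 K/W
R_outer film = 1/(h_o·2πr_oL) = 1/(23.7×2π×0.14×10.2) = 0.004703 K/W
R_total = 0.9715 K/W
Q = ΔT/R_total = 211/0.9715

Q ≈ 217 W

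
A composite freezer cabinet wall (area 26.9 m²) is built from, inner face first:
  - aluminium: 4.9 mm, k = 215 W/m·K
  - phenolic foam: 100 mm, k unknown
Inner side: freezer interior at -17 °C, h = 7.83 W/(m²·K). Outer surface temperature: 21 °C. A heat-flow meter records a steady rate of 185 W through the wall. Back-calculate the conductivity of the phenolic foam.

Treating each layer as a thermal resistance in series:
R_inner film = 1/(h_i·A) = 1/(7.83×26.9) = 0.004748 K/W
R_aluminium = L/(kA) = 0.0049/(215×26.9) = 8.472×10^-7 K/W
Sum of known resistances R_other = 0.004749 K/W
Total R = ΔT/Q = 38/185 = 0.2054 K/W
R_phenolic foam = R_total − R_other = 0.2007 K/W
k = L/(R·A) = 0.1/(0.2007×26.9)

k ≈ 0.0185 W/(m·K)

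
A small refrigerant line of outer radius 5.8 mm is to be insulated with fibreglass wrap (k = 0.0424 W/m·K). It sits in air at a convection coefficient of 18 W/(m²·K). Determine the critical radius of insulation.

For a cylinder r_cr = k/h = 0.0424/18
r_cr = 2.36 mm; since the bare radius (5.8 mm) is above r_cr, any added insulation will reduce heat loss.

r_cr ≈ 2.36 mm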